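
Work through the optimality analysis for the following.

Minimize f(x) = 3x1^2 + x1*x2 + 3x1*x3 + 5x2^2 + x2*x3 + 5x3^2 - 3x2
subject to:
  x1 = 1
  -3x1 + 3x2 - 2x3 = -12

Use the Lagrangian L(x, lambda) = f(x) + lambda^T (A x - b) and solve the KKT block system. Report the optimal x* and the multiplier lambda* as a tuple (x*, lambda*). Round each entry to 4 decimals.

Form the Lagrangian:
  L(x, lambda) = (1/2) x^T Q x + c^T x + lambda^T (A x - b)
Stationarity (grad_x L = 0): Q x + c + A^T lambda = 0.
Primal feasibility: A x = b.

This gives the KKT block system:
  [ Q   A^T ] [ x     ]   [-c ]
  [ A    0  ] [ lambda ] = [ b ]

Solving the linear system:
  x*      = (1, -2.0986, 1.3521)
  lambda* = (13.6761, 7.2113)
  f(x*)   = 39.5775

x* = (1, -2.0986, 1.3521), lambda* = (13.6761, 7.2113)


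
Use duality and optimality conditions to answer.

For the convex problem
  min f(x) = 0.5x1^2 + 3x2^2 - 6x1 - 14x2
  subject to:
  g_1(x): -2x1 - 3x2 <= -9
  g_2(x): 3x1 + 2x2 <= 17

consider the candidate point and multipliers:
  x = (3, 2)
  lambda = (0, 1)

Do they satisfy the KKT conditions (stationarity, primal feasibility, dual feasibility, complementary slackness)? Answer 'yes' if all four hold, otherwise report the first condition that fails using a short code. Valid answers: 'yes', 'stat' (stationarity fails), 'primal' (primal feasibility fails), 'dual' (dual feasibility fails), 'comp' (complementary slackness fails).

Gradient of f: grad f(x) = Q x + c = (-3, -2)
Constraint values g_i(x) = a_i^T x - b_i:
  g_1((3, 2)) = -3
  g_2((3, 2)) = -4
Stationarity residual: grad f(x) + sum_i lambda_i a_i = (0, 0)
  -> stationarity OK
Primal feasibility (all g_i <= 0): OK
Dual feasibility (all lambda_i >= 0): OK
Complementary slackness (lambda_i * g_i(x) = 0 for all i): FAILS

Verdict: the first failing condition is complementary_slackness -> comp.

comp


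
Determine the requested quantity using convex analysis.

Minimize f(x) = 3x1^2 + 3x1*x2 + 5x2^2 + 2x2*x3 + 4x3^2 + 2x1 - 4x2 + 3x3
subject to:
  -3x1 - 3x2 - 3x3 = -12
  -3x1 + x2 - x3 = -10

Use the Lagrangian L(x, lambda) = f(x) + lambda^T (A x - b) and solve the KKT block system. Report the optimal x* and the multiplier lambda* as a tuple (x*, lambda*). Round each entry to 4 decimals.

Form the Lagrangian:
  L(x, lambda) = (1/2) x^T Q x + c^T x + lambda^T (A x - b)
Stationarity (grad_x L = 0): Q x + c + A^T lambda = 0.
Primal feasibility: A x = b.

This gives the KKT block system:
  [ Q   A^T ] [ x     ]   [-c ]
  [ A    0  ] [ lambda ] = [ b ]

Solving the linear system:
  x*      = (2.8913, -0.1087, 1.2174)
  lambda* = (3.0906, 3.25)
  f(x*)   = 39.7283

x* = (2.8913, -0.1087, 1.2174), lambda* = (3.0906, 3.25)


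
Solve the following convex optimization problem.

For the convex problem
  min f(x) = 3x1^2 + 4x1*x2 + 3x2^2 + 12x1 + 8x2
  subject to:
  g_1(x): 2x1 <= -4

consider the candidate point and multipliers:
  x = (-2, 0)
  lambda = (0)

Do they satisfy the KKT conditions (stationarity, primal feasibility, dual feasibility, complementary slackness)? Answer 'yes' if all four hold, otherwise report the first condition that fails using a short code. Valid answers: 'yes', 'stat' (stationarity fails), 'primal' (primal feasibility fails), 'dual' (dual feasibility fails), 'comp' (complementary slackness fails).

Gradient of f: grad f(x) = Q x + c = (0, 0)
Constraint values g_i(x) = a_i^T x - b_i:
  g_1((-2, 0)) = 0
Stationarity residual: grad f(x) + sum_i lambda_i a_i = (0, 0)
  -> stationarity OK
Primal feasibility (all g_i <= 0): OK
Dual feasibility (all lambda_i >= 0): OK
Complementary slackness (lambda_i * g_i(x) = 0 for all i): OK

Verdict: yes, KKT holds.

yes


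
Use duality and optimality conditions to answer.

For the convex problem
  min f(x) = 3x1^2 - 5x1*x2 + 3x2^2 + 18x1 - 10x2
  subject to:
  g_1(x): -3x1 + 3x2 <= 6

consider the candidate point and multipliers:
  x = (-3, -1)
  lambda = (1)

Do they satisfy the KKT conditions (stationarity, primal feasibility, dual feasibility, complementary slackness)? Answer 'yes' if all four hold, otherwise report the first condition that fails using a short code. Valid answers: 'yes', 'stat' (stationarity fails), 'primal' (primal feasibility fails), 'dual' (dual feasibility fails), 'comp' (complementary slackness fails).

Gradient of f: grad f(x) = Q x + c = (5, -1)
Constraint values g_i(x) = a_i^T x - b_i:
  g_1((-3, -1)) = 0
Stationarity residual: grad f(x) + sum_i lambda_i a_i = (2, 2)
  -> stationarity FAILS
Primal feasibility (all g_i <= 0): OK
Dual feasibility (all lambda_i >= 0): OK
Complementary slackness (lambda_i * g_i(x) = 0 for all i): OK

Verdict: the first failing condition is stationarity -> stat.

stat


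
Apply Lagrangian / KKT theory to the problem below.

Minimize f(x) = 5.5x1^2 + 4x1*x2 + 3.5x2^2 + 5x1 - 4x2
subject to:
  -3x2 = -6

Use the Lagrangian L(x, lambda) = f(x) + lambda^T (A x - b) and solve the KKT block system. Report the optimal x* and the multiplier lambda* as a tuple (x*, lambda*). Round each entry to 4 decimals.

Form the Lagrangian:
  L(x, lambda) = (1/2) x^T Q x + c^T x + lambda^T (A x - b)
Stationarity (grad_x L = 0): Q x + c + A^T lambda = 0.
Primal feasibility: A x = b.

This gives the KKT block system:
  [ Q   A^T ] [ x     ]   [-c ]
  [ A    0  ] [ lambda ] = [ b ]

Solving the linear system:
  x*      = (-1.1818, 2)
  lambda* = (1.7576)
  f(x*)   = -1.6818

x* = (-1.1818, 2), lambda* = (1.7576)


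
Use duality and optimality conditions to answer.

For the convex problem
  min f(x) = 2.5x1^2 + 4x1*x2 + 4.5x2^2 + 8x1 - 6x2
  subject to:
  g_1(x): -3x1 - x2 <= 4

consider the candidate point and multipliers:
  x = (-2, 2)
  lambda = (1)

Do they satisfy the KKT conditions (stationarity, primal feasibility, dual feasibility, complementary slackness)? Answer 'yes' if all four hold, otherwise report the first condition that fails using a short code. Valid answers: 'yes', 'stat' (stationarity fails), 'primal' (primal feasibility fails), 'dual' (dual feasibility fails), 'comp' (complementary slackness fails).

Gradient of f: grad f(x) = Q x + c = (6, 4)
Constraint values g_i(x) = a_i^T x - b_i:
  g_1((-2, 2)) = 0
Stationarity residual: grad f(x) + sum_i lambda_i a_i = (3, 3)
  -> stationarity FAILS
Primal feasibility (all g_i <= 0): OK
Dual feasibility (all lambda_i >= 0): OK
Complementary slackness (lambda_i * g_i(x) = 0 for all i): OK

Verdict: the first failing condition is stationarity -> stat.

stat


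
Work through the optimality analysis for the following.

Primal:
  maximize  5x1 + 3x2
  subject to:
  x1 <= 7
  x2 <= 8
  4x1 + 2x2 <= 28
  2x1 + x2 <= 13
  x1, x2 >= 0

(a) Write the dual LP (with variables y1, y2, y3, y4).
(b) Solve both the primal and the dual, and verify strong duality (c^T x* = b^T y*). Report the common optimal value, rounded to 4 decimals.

The standard primal-dual pair for 'max c^T x s.t. A x <= b, x >= 0' is:
  Dual:  min b^T y  s.t.  A^T y >= c,  y >= 0.

So the dual LP is:
  minimize  7y1 + 8y2 + 28y3 + 13y4
  subject to:
    y1 + 4y3 + 2y4 >= 5
    y2 + 2y3 + y4 >= 3
    y1, y2, y3, y4 >= 0

Solving the primal: x* = (2.5, 8).
  primal value c^T x* = 36.5.
Solving the dual: y* = (0, 0.5, 0, 2.5).
  dual value b^T y* = 36.5.
Strong duality: c^T x* = b^T y*. Confirmed.

36.5


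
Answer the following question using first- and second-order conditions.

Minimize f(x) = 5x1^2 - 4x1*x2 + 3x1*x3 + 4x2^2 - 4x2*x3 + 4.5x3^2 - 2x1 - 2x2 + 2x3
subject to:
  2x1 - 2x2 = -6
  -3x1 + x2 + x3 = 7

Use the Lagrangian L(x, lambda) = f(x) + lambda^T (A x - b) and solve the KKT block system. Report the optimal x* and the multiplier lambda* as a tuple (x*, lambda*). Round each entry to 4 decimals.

Form the Lagrangian:
  L(x, lambda) = (1/2) x^T Q x + c^T x + lambda^T (A x - b)
Stationarity (grad_x L = 0): Q x + c + A^T lambda = 0.
Primal feasibility: A x = b.

This gives the KKT block system:
  [ Q   A^T ] [ x     ]   [-c ]
  [ A    0  ] [ lambda ] = [ b ]

Solving the linear system:
  x*      = (-1.3333, 1.6667, 1.3333)
  lambda* = (4, -3.3333)
  f(x*)   = 24.6667

x* = (-1.3333, 1.6667, 1.3333), lambda* = (4, -3.3333)


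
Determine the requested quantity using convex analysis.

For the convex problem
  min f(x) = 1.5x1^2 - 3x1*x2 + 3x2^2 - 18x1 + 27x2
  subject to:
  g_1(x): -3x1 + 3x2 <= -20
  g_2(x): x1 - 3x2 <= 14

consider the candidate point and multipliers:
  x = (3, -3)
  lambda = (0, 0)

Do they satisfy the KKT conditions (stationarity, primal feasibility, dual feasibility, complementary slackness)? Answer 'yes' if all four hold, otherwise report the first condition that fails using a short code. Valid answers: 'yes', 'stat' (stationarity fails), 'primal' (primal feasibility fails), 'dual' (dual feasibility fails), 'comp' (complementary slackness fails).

Gradient of f: grad f(x) = Q x + c = (0, 0)
Constraint values g_i(x) = a_i^T x - b_i:
  g_1((3, -3)) = 2
  g_2((3, -3)) = -2
Stationarity residual: grad f(x) + sum_i lambda_i a_i = (0, 0)
  -> stationarity OK
Primal feasibility (all g_i <= 0): FAILS
Dual feasibility (all lambda_i >= 0): OK
Complementary slackness (lambda_i * g_i(x) = 0 for all i): OK

Verdict: the first failing condition is primal_feasibility -> primal.

primal


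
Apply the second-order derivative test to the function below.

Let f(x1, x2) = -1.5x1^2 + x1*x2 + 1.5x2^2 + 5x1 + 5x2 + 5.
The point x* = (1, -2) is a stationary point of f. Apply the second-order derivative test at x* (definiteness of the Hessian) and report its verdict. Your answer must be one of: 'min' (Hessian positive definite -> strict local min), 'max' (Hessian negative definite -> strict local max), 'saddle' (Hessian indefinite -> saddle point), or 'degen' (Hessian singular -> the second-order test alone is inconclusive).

Compute the Hessian H = grad^2 f:
  H = [[-3, 1], [1, 3]]
Verify stationarity: grad f(x*) = H x* + g = (0, 0).
Eigenvalues of H: -3.1623, 3.1623.
Eigenvalues have mixed signs, so H is indefinite -> x* is a saddle point.

saddle


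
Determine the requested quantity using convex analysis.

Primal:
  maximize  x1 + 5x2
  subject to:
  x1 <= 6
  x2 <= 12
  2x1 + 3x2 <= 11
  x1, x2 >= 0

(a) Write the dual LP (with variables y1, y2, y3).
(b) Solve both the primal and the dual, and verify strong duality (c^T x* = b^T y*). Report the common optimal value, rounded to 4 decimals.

The standard primal-dual pair for 'max c^T x s.t. A x <= b, x >= 0' is:
  Dual:  min b^T y  s.t.  A^T y >= c,  y >= 0.

So the dual LP is:
  minimize  6y1 + 12y2 + 11y3
  subject to:
    y1 + 2y3 >= 1
    y2 + 3y3 >= 5
    y1, y2, y3 >= 0

Solving the primal: x* = (0, 3.6667).
  primal value c^T x* = 18.3333.
Solving the dual: y* = (0, 0, 1.6667).
  dual value b^T y* = 18.3333.
Strong duality: c^T x* = b^T y*. Confirmed.

18.3333


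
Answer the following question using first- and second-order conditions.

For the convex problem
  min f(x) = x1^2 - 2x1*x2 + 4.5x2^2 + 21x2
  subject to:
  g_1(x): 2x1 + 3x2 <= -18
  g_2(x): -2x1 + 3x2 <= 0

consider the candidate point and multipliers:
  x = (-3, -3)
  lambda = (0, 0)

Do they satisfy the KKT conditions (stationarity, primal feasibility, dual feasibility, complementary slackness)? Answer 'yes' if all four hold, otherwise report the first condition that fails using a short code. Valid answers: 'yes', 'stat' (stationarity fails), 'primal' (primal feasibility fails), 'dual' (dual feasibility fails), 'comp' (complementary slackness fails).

Gradient of f: grad f(x) = Q x + c = (0, 0)
Constraint values g_i(x) = a_i^T x - b_i:
  g_1((-3, -3)) = 3
  g_2((-3, -3)) = -3
Stationarity residual: grad f(x) + sum_i lambda_i a_i = (0, 0)
  -> stationarity OK
Primal feasibility (all g_i <= 0): FAILS
Dual feasibility (all lambda_i >= 0): OK
Complementary slackness (lambda_i * g_i(x) = 0 for all i): OK

Verdict: the first failing condition is primal_feasibility -> primal.

primal


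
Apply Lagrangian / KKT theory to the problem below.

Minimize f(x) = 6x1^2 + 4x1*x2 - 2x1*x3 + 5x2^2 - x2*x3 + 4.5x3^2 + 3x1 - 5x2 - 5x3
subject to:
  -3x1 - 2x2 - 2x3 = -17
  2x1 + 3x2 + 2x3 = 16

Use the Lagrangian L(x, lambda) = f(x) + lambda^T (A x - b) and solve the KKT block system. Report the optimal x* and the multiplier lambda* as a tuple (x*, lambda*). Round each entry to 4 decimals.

Form the Lagrangian:
  L(x, lambda) = (1/2) x^T Q x + c^T x + lambda^T (A x - b)
Stationarity (grad_x L = 0): Q x + c + A^T lambda = 0.
Primal feasibility: A x = b.

This gives the KKT block system:
  [ Q   A^T ] [ x     ]   [-c ]
  [ A    0  ] [ lambda ] = [ b ]

Solving the linear system:
  x*      = (2.4519, 1.4519, 3.3704)
  lambda* = (12.5111, 3.0222)
  f(x*)   = 73.7889

x* = (2.4519, 1.4519, 3.3704), lambda* = (12.5111, 3.0222)


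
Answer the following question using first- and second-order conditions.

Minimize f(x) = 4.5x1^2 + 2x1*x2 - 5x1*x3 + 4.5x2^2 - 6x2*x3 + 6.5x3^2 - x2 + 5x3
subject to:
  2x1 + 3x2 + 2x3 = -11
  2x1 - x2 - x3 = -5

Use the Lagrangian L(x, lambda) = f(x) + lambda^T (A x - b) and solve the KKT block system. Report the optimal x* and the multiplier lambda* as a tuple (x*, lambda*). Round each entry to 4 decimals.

Form the Lagrangian:
  L(x, lambda) = (1/2) x^T Q x + c^T x + lambda^T (A x - b)
Stationarity (grad_x L = 0): Q x + c + A^T lambda = 0.
Primal feasibility: A x = b.

This gives the KKT block system:
  [ Q   A^T ] [ x     ]   [-c ]
  [ A    0  ] [ lambda ] = [ b ]

Solving the linear system:
  x*      = (-3.4551, -0.2694, -1.6408)
  lambda* = (3.0513, 8.664)
  f(x*)   = 34.475

x* = (-3.4551, -0.2694, -1.6408), lambda* = (3.0513, 8.664)


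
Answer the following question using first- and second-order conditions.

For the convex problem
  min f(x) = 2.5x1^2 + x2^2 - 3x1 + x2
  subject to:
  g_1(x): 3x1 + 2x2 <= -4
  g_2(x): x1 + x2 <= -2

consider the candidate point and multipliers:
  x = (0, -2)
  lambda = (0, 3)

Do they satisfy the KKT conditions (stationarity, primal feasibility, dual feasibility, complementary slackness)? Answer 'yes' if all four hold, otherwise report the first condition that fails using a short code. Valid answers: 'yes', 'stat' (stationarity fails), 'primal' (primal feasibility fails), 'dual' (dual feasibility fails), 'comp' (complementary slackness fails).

Gradient of f: grad f(x) = Q x + c = (-3, -3)
Constraint values g_i(x) = a_i^T x - b_i:
  g_1((0, -2)) = 0
  g_2((0, -2)) = 0
Stationarity residual: grad f(x) + sum_i lambda_i a_i = (0, 0)
  -> stationarity OK
Primal feasibility (all g_i <= 0): OK
Dual feasibility (all lambda_i >= 0): OK
Complementary slackness (lambda_i * g_i(x) = 0 for all i): OK

Verdict: yes, KKT holds.

yes


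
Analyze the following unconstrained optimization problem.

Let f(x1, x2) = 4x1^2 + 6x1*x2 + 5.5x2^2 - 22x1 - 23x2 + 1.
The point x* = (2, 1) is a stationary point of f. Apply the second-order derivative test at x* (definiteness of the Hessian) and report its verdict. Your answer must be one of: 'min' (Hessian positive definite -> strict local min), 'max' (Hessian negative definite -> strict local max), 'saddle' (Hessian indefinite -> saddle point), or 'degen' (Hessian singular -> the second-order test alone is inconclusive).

Compute the Hessian H = grad^2 f:
  H = [[8, 6], [6, 11]]
Verify stationarity: grad f(x*) = H x* + g = (0, 0).
Eigenvalues of H: 3.3153, 15.6847.
Both eigenvalues > 0, so H is positive definite -> x* is a strict local min.

min


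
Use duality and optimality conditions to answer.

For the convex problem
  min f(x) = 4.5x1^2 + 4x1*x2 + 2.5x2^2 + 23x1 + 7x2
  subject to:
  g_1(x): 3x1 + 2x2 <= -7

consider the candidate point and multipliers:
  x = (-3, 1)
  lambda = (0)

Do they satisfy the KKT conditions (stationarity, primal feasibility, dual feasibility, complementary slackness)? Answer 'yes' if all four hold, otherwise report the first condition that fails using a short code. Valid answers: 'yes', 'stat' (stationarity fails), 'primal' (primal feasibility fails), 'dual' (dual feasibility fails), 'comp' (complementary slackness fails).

Gradient of f: grad f(x) = Q x + c = (0, 0)
Constraint values g_i(x) = a_i^T x - b_i:
  g_1((-3, 1)) = 0
Stationarity residual: grad f(x) + sum_i lambda_i a_i = (0, 0)
  -> stationarity OK
Primal feasibility (all g_i <= 0): OK
Dual feasibility (all lambda_i >= 0): OK
Complementary slackness (lambda_i * g_i(x) = 0 for all i): OK

Verdict: yes, KKT holds.

yes


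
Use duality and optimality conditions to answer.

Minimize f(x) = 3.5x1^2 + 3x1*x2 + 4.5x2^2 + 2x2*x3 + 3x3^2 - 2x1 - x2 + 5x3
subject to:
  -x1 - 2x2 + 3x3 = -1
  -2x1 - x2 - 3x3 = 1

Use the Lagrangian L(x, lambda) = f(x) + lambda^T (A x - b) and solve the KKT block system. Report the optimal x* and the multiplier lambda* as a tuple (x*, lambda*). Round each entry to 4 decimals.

Form the Lagrangian:
  L(x, lambda) = (1/2) x^T Q x + c^T x + lambda^T (A x - b)
Stationarity (grad_x L = 0): Q x + c + A^T lambda = 0.
Primal feasibility: A x = b.

This gives the KKT block system:
  [ Q   A^T ] [ x     ]   [-c ]
  [ A    0  ] [ lambda ] = [ b ]

Solving the linear system:
  x*      = (0.1111, -0.1111, -0.3704)
  lambda* = (-1.0864, -0.2346)
  f(x*)   = -1.4074

x* = (0.1111, -0.1111, -0.3704), lambda* = (-1.0864, -0.2346)


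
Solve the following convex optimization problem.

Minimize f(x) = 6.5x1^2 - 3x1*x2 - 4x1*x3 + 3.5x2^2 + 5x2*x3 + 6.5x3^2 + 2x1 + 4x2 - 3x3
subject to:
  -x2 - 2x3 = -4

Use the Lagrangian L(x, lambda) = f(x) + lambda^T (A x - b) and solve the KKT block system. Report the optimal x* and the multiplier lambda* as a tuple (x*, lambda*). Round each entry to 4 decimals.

Form the Lagrangian:
  L(x, lambda) = (1/2) x^T Q x + c^T x + lambda^T (A x - b)
Stationarity (grad_x L = 0): Q x + c + A^T lambda = 0.
Primal feasibility: A x = b.

This gives the KKT block system:
  [ Q   A^T ] [ x     ]   [-c ]
  [ A    0  ] [ lambda ] = [ b ]

Solving the linear system:
  x*      = (0.4312, -0.3941, 2.197)
  lambda* = (10.9331)
  f(x*)   = 18.2138

x* = (0.4312, -0.3941, 2.197), lambda* = (10.9331)


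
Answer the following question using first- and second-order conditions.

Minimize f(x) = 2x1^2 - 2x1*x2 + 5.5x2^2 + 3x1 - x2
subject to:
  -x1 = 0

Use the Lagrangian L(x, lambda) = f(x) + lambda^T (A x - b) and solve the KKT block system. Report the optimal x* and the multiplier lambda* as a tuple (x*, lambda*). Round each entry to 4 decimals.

Form the Lagrangian:
  L(x, lambda) = (1/2) x^T Q x + c^T x + lambda^T (A x - b)
Stationarity (grad_x L = 0): Q x + c + A^T lambda = 0.
Primal feasibility: A x = b.

This gives the KKT block system:
  [ Q   A^T ] [ x     ]   [-c ]
  [ A    0  ] [ lambda ] = [ b ]

Solving the linear system:
  x*      = (0, 0.0909)
  lambda* = (2.8182)
  f(x*)   = -0.0455

x* = (0, 0.0909), lambda* = (2.8182)


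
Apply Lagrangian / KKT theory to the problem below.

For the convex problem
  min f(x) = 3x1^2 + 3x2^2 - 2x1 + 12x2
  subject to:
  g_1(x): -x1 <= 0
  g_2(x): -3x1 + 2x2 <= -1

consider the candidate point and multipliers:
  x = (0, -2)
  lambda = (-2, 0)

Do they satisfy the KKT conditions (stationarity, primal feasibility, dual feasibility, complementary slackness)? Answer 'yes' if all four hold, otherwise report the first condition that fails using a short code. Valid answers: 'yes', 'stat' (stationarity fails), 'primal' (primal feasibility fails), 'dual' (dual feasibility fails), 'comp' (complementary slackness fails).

Gradient of f: grad f(x) = Q x + c = (-2, 0)
Constraint values g_i(x) = a_i^T x - b_i:
  g_1((0, -2)) = 0
  g_2((0, -2)) = -3
Stationarity residual: grad f(x) + sum_i lambda_i a_i = (0, 0)
  -> stationarity OK
Primal feasibility (all g_i <= 0): OK
Dual feasibility (all lambda_i >= 0): FAILS
Complementary slackness (lambda_i * g_i(x) = 0 for all i): OK

Verdict: the first failing condition is dual_feasibility -> dual.

dual


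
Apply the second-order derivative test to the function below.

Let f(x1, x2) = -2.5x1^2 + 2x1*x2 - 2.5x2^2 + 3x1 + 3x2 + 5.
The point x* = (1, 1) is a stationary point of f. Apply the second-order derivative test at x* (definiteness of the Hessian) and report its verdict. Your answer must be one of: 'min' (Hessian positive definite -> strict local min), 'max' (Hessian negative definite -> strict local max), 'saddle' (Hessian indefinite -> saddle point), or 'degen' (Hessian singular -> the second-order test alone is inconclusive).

Compute the Hessian H = grad^2 f:
  H = [[-5, 2], [2, -5]]
Verify stationarity: grad f(x*) = H x* + g = (0, 0).
Eigenvalues of H: -7, -3.
Both eigenvalues < 0, so H is negative definite -> x* is a strict local max.

max


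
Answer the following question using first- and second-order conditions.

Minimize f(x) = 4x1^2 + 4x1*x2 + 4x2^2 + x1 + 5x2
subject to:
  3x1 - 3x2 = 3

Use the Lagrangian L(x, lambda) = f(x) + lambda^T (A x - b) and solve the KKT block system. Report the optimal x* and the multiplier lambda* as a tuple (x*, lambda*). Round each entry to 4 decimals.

Form the Lagrangian:
  L(x, lambda) = (1/2) x^T Q x + c^T x + lambda^T (A x - b)
Stationarity (grad_x L = 0): Q x + c + A^T lambda = 0.
Primal feasibility: A x = b.

This gives the KKT block system:
  [ Q   A^T ] [ x     ]   [-c ]
  [ A    0  ] [ lambda ] = [ b ]

Solving the linear system:
  x*      = (0.25, -0.75)
  lambda* = (0)
  f(x*)   = -1.75

x* = (0.25, -0.75), lambda* = (0)


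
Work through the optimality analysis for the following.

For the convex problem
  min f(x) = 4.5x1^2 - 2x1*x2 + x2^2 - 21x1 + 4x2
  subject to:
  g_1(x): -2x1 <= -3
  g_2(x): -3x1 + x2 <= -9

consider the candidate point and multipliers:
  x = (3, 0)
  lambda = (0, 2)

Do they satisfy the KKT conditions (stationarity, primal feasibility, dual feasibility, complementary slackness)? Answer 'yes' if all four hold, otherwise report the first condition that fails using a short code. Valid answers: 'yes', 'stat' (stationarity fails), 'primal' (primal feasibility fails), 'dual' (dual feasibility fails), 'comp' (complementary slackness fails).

Gradient of f: grad f(x) = Q x + c = (6, -2)
Constraint values g_i(x) = a_i^T x - b_i:
  g_1((3, 0)) = -3
  g_2((3, 0)) = 0
Stationarity residual: grad f(x) + sum_i lambda_i a_i = (0, 0)
  -> stationarity OK
Primal feasibility (all g_i <= 0): OK
Dual feasibility (all lambda_i >= 0): OK
Complementary slackness (lambda_i * g_i(x) = 0 for all i): OK

Verdict: yes, KKT holds.

yes


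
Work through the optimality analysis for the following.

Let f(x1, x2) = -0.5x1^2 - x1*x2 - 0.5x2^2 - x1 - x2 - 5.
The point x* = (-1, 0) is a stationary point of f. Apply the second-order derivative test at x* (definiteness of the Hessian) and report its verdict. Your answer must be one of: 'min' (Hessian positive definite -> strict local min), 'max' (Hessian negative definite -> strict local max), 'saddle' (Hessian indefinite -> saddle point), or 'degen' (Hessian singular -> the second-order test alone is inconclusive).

Compute the Hessian H = grad^2 f:
  H = [[-1, -1], [-1, -1]]
Verify stationarity: grad f(x*) = H x* + g = (0, 0).
Eigenvalues of H: -2, 0.
H has a zero eigenvalue (singular; negative semidefinite but not definite), so H is neither positive definite, negative definite, nor indefinite. The second-order test alone is inconclusive -> degen.
(Indeed, f is constant along the null direction of H through x*, so x* is not a strict local extremum.)

degen


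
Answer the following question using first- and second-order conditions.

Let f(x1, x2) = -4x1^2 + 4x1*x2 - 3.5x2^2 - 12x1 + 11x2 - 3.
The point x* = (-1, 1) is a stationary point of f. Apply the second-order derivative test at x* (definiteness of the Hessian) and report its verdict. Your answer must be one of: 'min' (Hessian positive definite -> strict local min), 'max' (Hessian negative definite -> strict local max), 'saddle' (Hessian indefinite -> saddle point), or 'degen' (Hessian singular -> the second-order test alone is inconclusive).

Compute the Hessian H = grad^2 f:
  H = [[-8, 4], [4, -7]]
Verify stationarity: grad f(x*) = H x* + g = (0, 0).
Eigenvalues of H: -11.5311, -3.4689.
Both eigenvalues < 0, so H is negative definite -> x* is a strict local max.

max


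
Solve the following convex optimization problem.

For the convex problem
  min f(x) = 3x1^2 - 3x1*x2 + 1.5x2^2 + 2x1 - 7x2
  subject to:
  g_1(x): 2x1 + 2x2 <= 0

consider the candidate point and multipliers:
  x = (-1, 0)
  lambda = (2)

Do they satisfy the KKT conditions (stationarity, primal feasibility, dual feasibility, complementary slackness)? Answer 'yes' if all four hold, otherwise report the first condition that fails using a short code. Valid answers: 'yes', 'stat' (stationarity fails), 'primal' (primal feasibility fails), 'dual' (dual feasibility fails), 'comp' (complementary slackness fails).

Gradient of f: grad f(x) = Q x + c = (-4, -4)
Constraint values g_i(x) = a_i^T x - b_i:
  g_1((-1, 0)) = -2
Stationarity residual: grad f(x) + sum_i lambda_i a_i = (0, 0)
  -> stationarity OK
Primal feasibility (all g_i <= 0): OK
Dual feasibility (all lambda_i >= 0): OK
Complementary slackness (lambda_i * g_i(x) = 0 for all i): FAILS

Verdict: the first failing condition is complementary_slackness -> comp.

comp


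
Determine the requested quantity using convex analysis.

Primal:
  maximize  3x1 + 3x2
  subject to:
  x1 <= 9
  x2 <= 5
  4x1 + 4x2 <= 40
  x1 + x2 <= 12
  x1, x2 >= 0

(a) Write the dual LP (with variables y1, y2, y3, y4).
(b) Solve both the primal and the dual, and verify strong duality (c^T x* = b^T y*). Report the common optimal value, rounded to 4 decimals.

The standard primal-dual pair for 'max c^T x s.t. A x <= b, x >= 0' is:
  Dual:  min b^T y  s.t.  A^T y >= c,  y >= 0.

So the dual LP is:
  minimize  9y1 + 5y2 + 40y3 + 12y4
  subject to:
    y1 + 4y3 + y4 >= 3
    y2 + 4y3 + y4 >= 3
    y1, y2, y3, y4 >= 0

Solving the primal: x* = (5, 5).
  primal value c^T x* = 30.
Solving the dual: y* = (0, 0, 0.75, 0).
  dual value b^T y* = 30.
Strong duality: c^T x* = b^T y*. Confirmed.

30


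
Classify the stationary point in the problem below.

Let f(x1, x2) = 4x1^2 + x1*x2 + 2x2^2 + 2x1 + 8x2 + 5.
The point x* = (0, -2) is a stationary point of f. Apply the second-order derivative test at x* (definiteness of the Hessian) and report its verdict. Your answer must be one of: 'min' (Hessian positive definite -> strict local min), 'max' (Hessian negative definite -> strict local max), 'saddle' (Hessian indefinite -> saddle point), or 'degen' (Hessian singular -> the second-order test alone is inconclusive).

Compute the Hessian H = grad^2 f:
  H = [[8, 1], [1, 4]]
Verify stationarity: grad f(x*) = H x* + g = (0, 0).
Eigenvalues of H: 3.7639, 8.2361.
Both eigenvalues > 0, so H is positive definite -> x* is a strict local min.

min


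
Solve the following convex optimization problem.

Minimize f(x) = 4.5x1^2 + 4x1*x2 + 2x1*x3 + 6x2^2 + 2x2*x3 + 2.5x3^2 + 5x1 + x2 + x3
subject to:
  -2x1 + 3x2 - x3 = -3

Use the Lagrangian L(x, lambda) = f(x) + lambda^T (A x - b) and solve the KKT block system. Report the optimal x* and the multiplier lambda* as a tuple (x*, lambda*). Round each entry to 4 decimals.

Form the Lagrangian:
  L(x, lambda) = (1/2) x^T Q x + c^T x + lambda^T (A x - b)
Stationarity (grad_x L = 0): Q x + c + A^T lambda = 0.
Primal feasibility: A x = b.

This gives the KKT block system:
  [ Q   A^T ] [ x     ]   [-c ]
  [ A    0  ] [ lambda ] = [ b ]

Solving the linear system:
  x*      = (0.1478, -0.7457, 0.4674)
  lambda* = (2.1409)
  f(x*)   = 3.4416

x* = (0.1478, -0.7457, 0.4674), lambda* = (2.1409)


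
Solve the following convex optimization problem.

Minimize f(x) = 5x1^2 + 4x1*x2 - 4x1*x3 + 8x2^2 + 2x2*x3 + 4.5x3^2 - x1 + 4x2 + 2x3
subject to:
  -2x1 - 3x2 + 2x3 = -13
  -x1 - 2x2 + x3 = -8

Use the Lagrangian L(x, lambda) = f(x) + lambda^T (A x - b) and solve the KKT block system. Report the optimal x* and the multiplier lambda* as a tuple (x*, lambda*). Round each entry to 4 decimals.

Form the Lagrangian:
  L(x, lambda) = (1/2) x^T Q x + c^T x + lambda^T (A x - b)
Stationarity (grad_x L = 0): Q x + c + A^T lambda = 0.
Primal feasibility: A x = b.

This gives the KKT block system:
  [ Q   A^T ] [ x     ]   [-c ]
  [ A    0  ] [ lambda ] = [ b ]

Solving the linear system:
  x*      = (-0.8182, 3, -2.8182)
  lambda* = (-14.9091, 43.9091)
  f(x*)   = 82.3182

x* = (-0.8182, 3, -2.8182), lambda* = (-14.9091, 43.9091)


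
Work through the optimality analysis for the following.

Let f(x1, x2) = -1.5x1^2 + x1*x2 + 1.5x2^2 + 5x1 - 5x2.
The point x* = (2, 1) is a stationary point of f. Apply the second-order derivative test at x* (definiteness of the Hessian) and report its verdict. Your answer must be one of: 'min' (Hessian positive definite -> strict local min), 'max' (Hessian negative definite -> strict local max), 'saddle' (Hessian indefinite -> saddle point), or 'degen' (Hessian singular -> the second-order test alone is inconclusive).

Compute the Hessian H = grad^2 f:
  H = [[-3, 1], [1, 3]]
Verify stationarity: grad f(x*) = H x* + g = (0, 0).
Eigenvalues of H: -3.1623, 3.1623.
Eigenvalues have mixed signs, so H is indefinite -> x* is a saddle point.

saddle


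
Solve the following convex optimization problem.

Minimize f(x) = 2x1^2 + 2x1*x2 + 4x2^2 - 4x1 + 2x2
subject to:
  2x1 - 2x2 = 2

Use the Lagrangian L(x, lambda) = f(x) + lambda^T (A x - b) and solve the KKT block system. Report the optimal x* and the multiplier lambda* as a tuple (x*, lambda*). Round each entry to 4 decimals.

Form the Lagrangian:
  L(x, lambda) = (1/2) x^T Q x + c^T x + lambda^T (A x - b)
Stationarity (grad_x L = 0): Q x + c + A^T lambda = 0.
Primal feasibility: A x = b.

This gives the KKT block system:
  [ Q   A^T ] [ x     ]   [-c ]
  [ A    0  ] [ lambda ] = [ b ]

Solving the linear system:
  x*      = (0.75, -0.25)
  lambda* = (0.75)
  f(x*)   = -2.5

x* = (0.75, -0.25), lambda* = (0.75)


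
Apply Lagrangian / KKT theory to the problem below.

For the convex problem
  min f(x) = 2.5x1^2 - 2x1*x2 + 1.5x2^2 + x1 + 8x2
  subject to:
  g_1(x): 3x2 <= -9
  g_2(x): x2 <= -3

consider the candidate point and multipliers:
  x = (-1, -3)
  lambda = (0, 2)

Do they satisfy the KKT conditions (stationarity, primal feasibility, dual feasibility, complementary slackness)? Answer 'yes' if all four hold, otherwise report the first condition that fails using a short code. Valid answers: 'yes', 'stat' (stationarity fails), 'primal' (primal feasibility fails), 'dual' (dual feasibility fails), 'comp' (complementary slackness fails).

Gradient of f: grad f(x) = Q x + c = (2, 1)
Constraint values g_i(x) = a_i^T x - b_i:
  g_1((-1, -3)) = 0
  g_2((-1, -3)) = 0
Stationarity residual: grad f(x) + sum_i lambda_i a_i = (2, 3)
  -> stationarity FAILS
Primal feasibility (all g_i <= 0): OK
Dual feasibility (all lambda_i >= 0): OK
Complementary slackness (lambda_i * g_i(x) = 0 for all i): OK

Verdict: the first failing condition is stationarity -> stat.

stat


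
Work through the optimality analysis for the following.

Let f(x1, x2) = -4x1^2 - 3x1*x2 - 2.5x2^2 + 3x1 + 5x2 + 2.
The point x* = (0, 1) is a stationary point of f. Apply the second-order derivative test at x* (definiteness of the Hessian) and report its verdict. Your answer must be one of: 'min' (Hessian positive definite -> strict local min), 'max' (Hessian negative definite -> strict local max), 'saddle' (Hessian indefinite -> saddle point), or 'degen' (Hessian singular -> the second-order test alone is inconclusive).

Compute the Hessian H = grad^2 f:
  H = [[-8, -3], [-3, -5]]
Verify stationarity: grad f(x*) = H x* + g = (0, 0).
Eigenvalues of H: -9.8541, -3.1459.
Both eigenvalues < 0, so H is negative definite -> x* is a strict local max.

max


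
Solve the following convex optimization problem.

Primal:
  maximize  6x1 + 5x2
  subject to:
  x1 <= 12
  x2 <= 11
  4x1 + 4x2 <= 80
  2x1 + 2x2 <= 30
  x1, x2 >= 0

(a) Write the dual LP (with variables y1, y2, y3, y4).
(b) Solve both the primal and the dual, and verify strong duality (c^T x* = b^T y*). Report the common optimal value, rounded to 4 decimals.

The standard primal-dual pair for 'max c^T x s.t. A x <= b, x >= 0' is:
  Dual:  min b^T y  s.t.  A^T y >= c,  y >= 0.

So the dual LP is:
  minimize  12y1 + 11y2 + 80y3 + 30y4
  subject to:
    y1 + 4y3 + 2y4 >= 6
    y2 + 4y3 + 2y4 >= 5
    y1, y2, y3, y4 >= 0

Solving the primal: x* = (12, 3).
  primal value c^T x* = 87.
Solving the dual: y* = (1, 0, 0, 2.5).
  dual value b^T y* = 87.
Strong duality: c^T x* = b^T y*. Confirmed.

87


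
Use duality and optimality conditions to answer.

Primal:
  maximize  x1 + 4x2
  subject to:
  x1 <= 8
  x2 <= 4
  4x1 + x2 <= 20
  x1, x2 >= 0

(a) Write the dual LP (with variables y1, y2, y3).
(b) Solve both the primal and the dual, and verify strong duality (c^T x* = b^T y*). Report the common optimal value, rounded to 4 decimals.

The standard primal-dual pair for 'max c^T x s.t. A x <= b, x >= 0' is:
  Dual:  min b^T y  s.t.  A^T y >= c,  y >= 0.

So the dual LP is:
  minimize  8y1 + 4y2 + 20y3
  subject to:
    y1 + 4y3 >= 1
    y2 + y3 >= 4
    y1, y2, y3 >= 0

Solving the primal: x* = (4, 4).
  primal value c^T x* = 20.
Solving the dual: y* = (0, 3.75, 0.25).
  dual value b^T y* = 20.
Strong duality: c^T x* = b^T y*. Confirmed.

20


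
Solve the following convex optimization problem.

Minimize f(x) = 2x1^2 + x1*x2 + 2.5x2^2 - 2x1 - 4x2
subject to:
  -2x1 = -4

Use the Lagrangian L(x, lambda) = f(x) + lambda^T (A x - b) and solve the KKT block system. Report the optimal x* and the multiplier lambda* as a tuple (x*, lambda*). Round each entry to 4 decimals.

Form the Lagrangian:
  L(x, lambda) = (1/2) x^T Q x + c^T x + lambda^T (A x - b)
Stationarity (grad_x L = 0): Q x + c + A^T lambda = 0.
Primal feasibility: A x = b.

This gives the KKT block system:
  [ Q   A^T ] [ x     ]   [-c ]
  [ A    0  ] [ lambda ] = [ b ]

Solving the linear system:
  x*      = (2, 0.4)
  lambda* = (3.2)
  f(x*)   = 3.6

x* = (2, 0.4), lambda* = (3.2)


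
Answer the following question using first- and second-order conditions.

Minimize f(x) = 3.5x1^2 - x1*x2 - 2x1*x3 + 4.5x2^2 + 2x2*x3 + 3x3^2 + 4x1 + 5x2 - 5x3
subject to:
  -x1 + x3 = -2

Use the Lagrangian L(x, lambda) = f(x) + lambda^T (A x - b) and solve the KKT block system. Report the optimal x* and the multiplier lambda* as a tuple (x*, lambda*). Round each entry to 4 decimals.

Form the Lagrangian:
  L(x, lambda) = (1/2) x^T Q x + c^T x + lambda^T (A x - b)
Stationarity (grad_x L = 0): Q x + c + A^T lambda = 0.
Primal feasibility: A x = b.

This gives the KKT block system:
  [ Q   A^T ] [ x     ]   [-c ]
  [ A    0  ] [ lambda ] = [ b ]

Solving the linear system:
  x*      = (1.025, -0.225, -0.975)
  lambda* = (13.35)
  f(x*)   = 17.275

x* = (1.025, -0.225, -0.975), lambda* = (13.35)


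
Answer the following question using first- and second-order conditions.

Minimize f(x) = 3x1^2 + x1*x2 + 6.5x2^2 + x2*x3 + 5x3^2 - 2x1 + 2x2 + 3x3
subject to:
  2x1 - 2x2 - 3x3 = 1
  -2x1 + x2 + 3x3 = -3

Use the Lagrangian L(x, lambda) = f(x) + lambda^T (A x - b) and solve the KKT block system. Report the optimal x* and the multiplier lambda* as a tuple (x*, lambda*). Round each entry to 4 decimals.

Form the Lagrangian:
  L(x, lambda) = (1/2) x^T Q x + c^T x + lambda^T (A x - b)
Stationarity (grad_x L = 0): Q x + c + A^T lambda = 0.
Primal feasibility: A x = b.

This gives the KKT block system:
  [ Q   A^T ] [ x     ]   [-c ]
  [ A    0  ] [ lambda ] = [ b ]

Solving the linear system:
  x*      = (0.7447, 2, -1.1702)
  lambda* = (29.8085, 32.0426)
  f(x*)   = 32.6596

x* = (0.7447, 2, -1.1702), lambda* = (29.8085, 32.0426)


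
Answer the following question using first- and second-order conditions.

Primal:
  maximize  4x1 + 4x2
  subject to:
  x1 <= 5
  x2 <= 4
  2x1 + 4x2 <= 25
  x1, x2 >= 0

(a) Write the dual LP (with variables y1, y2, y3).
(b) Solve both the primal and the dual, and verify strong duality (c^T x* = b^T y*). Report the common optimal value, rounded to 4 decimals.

The standard primal-dual pair for 'max c^T x s.t. A x <= b, x >= 0' is:
  Dual:  min b^T y  s.t.  A^T y >= c,  y >= 0.

So the dual LP is:
  minimize  5y1 + 4y2 + 25y3
  subject to:
    y1 + 2y3 >= 4
    y2 + 4y3 >= 4
    y1, y2, y3 >= 0

Solving the primal: x* = (5, 3.75).
  primal value c^T x* = 35.
Solving the dual: y* = (2, 0, 1).
  dual value b^T y* = 35.
Strong duality: c^T x* = b^T y*. Confirmed.

35


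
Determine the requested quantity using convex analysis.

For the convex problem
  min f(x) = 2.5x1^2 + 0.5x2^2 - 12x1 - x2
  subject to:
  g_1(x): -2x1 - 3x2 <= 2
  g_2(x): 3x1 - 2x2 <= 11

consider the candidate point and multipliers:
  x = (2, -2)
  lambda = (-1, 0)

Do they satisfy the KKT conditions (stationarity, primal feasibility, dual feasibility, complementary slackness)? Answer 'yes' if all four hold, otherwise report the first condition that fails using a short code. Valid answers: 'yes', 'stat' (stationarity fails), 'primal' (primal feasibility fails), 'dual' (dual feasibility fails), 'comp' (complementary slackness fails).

Gradient of f: grad f(x) = Q x + c = (-2, -3)
Constraint values g_i(x) = a_i^T x - b_i:
  g_1((2, -2)) = 0
  g_2((2, -2)) = -1
Stationarity residual: grad f(x) + sum_i lambda_i a_i = (0, 0)
  -> stationarity OK
Primal feasibility (all g_i <= 0): OK
Dual feasibility (all lambda_i >= 0): FAILS
Complementary slackness (lambda_i * g_i(x) = 0 for all i): OK

Verdict: the first failing condition is dual_feasibility -> dual.

dual


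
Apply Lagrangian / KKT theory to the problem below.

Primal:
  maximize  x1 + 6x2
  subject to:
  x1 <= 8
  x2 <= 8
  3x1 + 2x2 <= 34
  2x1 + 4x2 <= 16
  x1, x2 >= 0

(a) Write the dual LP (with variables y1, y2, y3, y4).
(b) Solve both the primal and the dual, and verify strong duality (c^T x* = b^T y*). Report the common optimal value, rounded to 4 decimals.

The standard primal-dual pair for 'max c^T x s.t. A x <= b, x >= 0' is:
  Dual:  min b^T y  s.t.  A^T y >= c,  y >= 0.

So the dual LP is:
  minimize  8y1 + 8y2 + 34y3 + 16y4
  subject to:
    y1 + 3y3 + 2y4 >= 1
    y2 + 2y3 + 4y4 >= 6
    y1, y2, y3, y4 >= 0

Solving the primal: x* = (0, 4).
  primal value c^T x* = 24.
Solving the dual: y* = (0, 0, 0, 1.5).
  dual value b^T y* = 24.
Strong duality: c^T x* = b^T y*. Confirmed.

24


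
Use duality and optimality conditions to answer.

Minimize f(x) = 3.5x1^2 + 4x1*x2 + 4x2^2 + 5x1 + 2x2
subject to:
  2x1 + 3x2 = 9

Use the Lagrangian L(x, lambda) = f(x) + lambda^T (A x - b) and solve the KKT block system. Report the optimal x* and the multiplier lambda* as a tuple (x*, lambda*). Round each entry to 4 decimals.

Form the Lagrangian:
  L(x, lambda) = (1/2) x^T Q x + c^T x + lambda^T (A x - b)
Stationarity (grad_x L = 0): Q x + c + A^T lambda = 0.
Primal feasibility: A x = b.

This gives the KKT block system:
  [ Q   A^T ] [ x     ]   [-c ]
  [ A    0  ] [ lambda ] = [ b ]

Solving the linear system:
  x*      = (0.0638, 2.9574)
  lambda* = (-8.6383)
  f(x*)   = 41.9894

x* = (0.0638, 2.9574), lambda* = (-8.6383)


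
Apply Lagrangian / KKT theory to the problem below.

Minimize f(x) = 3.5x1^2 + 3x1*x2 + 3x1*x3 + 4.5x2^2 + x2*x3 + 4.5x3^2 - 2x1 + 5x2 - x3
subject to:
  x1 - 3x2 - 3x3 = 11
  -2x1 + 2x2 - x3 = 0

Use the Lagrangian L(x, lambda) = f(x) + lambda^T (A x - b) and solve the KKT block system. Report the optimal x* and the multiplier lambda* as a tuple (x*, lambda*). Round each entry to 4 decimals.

Form the Lagrangian:
  L(x, lambda) = (1/2) x^T Q x + c^T x + lambda^T (A x - b)
Stationarity (grad_x L = 0): Q x + c + A^T lambda = 0.
Primal feasibility: A x = b.

This gives the KKT block system:
  [ Q   A^T ] [ x     ]   [-c ]
  [ A    0  ] [ lambda ] = [ b ]

Solving the linear system:
  x*      = (0.5668, -0.7814, -2.6963)
  lambda* = (-5.7472, -7.1065)
  f(x*)   = 30.4376

x* = (0.5668, -0.7814, -2.6963), lambda* = (-5.7472, -7.1065)


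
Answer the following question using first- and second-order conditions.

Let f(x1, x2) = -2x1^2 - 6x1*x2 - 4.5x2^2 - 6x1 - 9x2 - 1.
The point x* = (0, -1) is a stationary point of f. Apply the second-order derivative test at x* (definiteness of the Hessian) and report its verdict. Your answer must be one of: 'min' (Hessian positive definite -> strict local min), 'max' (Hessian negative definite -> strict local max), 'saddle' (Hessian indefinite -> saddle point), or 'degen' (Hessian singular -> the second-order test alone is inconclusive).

Compute the Hessian H = grad^2 f:
  H = [[-4, -6], [-6, -9]]
Verify stationarity: grad f(x*) = H x* + g = (0, 0).
Eigenvalues of H: -13, 0.
H has a zero eigenvalue (singular; negative semidefinite but not definite), so H is neither positive definite, negative definite, nor indefinite. The second-order test alone is inconclusive -> degen.
(Indeed, f is constant along the null direction of H through x*, so x* is not a strict local extremum.)

degen
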